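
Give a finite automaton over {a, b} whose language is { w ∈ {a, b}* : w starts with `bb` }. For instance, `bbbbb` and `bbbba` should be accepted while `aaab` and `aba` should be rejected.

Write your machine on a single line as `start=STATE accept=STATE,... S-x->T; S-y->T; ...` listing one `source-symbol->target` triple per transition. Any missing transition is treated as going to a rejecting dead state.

Check the first 2 symbols one by one: q0 through q1 record how many have matched `bb` so far; any wrong symbol goes to the dead state q3. After all 2 match we enter the accepting sink q2.
With 4 states:
        a   b  
>  q0   q3  q1 
   q1   q3  q2 
 * q2   q2  q2 
   q3   q3  q3 
(> = start, * = accepting)

start=q0; accept=q2; q0-a->q3; q0-b->q1; q1-a->q3; q1-b->q2; q2-a->q2; q2-b->q2; q3-a->q3; q3-b->q3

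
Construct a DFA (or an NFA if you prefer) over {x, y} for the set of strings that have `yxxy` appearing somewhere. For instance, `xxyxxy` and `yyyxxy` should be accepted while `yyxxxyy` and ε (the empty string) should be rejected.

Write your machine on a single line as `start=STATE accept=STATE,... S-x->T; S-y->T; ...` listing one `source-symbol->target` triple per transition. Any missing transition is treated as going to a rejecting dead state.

start=s0; accept=s4; s0-x->s0; s0-y->s1; s1-x->s2; s1-y->s1; s2-x->s3; s2-y->s1; s3-x->s0; s3-y->s4; s4-x->s4; s4-y->s4

Track how much of `yxxy` has been matched so far: state s0 is no progress, s4 is the absorbing accept state reached once `yxxy` has occurred. Intermediate states record partial matches; on a mismatch, fall back to the longest reusable overlap.
        x   y  
>  s0   s0  s1 
   s1   s2  s1 
   s2   s3  s1 
   s3   s0  s4 
 * s4   s4  s4 
(> = start, * = accepting)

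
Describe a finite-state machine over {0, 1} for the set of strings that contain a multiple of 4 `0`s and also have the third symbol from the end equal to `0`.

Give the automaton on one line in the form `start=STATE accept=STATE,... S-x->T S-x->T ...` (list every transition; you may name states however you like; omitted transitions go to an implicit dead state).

Handle the two conditions separately and then intersect. The first has 4 states tracking the count of `0`s modulo 4; the second has 15 states tracking the last 3 symbols read. A product state is a pair (one from each), accepting exactly when both do. After merging equivalent states the machine shrinks.
15 states suffice.
          0    1  
>  q0     q1   q0 
   q1     q2   q1 
   q2     q3   q4 
   q3     q5   q6 
   q4     q7   q4 
 * q5     q1   q8 
   q6     q9  q10 
   q7    q11   q6 
 * q8     q1  q12 
 * q9     q1  q13 
   q10   q14  q10 
   q11    q1   q8 
 * q12    q1   q0 
   q13    q1  q12 
   q14    q1  q13 
(> = start, * = accepting)

start=q0 accept=q5,q8,q9,q12 q0-0->q1 q0-1->q0 q1-0->q2 q1-1->q1 q2-0->q3 q2-1->q4 q3-0->q5 q3-1->q6 q4-0->q7 q4-1->q4 q5-0->q1 q5-1->q8 q6-0->q9 q6-1->q10 q7-0->q11 q7-1->q6 q8-0->q1 q8-1->q12 q9-0->q1 q9-1->q13 q10-0->q14 q10-1->q10 q11-0->q1 q11-1->q8 q12-0->q1 q12-1->q0 q13-0->q1 q13-1->q12 q14-0->q1 q14-1->q13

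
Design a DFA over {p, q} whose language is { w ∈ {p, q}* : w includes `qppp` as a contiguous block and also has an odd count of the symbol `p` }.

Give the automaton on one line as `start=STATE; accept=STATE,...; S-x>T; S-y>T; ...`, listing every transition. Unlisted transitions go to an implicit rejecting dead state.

Build one automaton per condition and run them in lockstep. The first has 5 states tracking whether and how much of `qppp` has been seen; the second has 2 states tracking the count of `p`s modulo 2. A product state is a pair (one from each), accepting exactly when both do.
With 10 states:
        p   q  
>  S0   S1  S2 
   S1   S0  S3 
   S2   S4  S2 
   S3   S5  S3 
   S4   S6  S3 
   S5   S7  S2 
   S6   S8  S2 
   S7   S9  S3 
 * S8   S9  S8 
   S9   S8  S9 
(> = start, * = accepting)

start=S0; accept=S8; S0-p>S1; S0-q>S2; S1-p>S0; S1-q>S3; S2-p>S4; S2-q>S2; S3-p>S5; S3-q>S3; S4-p>S6; S4-q>S3; S5-p>S7; S5-q>S2; S6-p>S8; S6-q>S2; S7-p>S9; S7-q>S3; S8-p>S9; S8-q>S8; S9-p>S8; S9-q>S9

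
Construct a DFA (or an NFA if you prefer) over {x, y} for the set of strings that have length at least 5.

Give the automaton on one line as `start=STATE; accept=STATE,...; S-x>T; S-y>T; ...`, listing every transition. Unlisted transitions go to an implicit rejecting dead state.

start=A; accept=F,G; A-x>B; A-y>B; B-x>C; B-y>C; C-x>D; C-y>D; D-x>E; D-y>E; E-x>F; E-y>F; F-x>G; F-y>G; G-x>G; G-y>G

We only need to distinguish lengths 0, 1, …, 5, and '>5'. Chain A → B → C → D → E → F → G on every symbol, with G looping. Accepting states: {F, G}.
With 7 states:
       x  y 
>  A   B  B 
   B   C  C 
   C   D  D 
   D   E  E 
   E   F  F 
 * F   G  G 
 * G   G  G 
(> = start, * = accepting)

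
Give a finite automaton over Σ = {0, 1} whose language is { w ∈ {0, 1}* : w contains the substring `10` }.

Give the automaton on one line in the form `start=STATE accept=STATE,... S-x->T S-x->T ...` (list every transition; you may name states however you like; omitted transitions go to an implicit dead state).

start=A accept=C A-0->A A-1->B B-0->C B-1->B C-0->C C-1->C

Track how much of `10` has been matched so far: state A is no progress, C is the absorbing accept state reached once `10` has occurred. Intermediate states record partial matches; on a mismatch, fall back to the longest reusable overlap.
With 3 states:
       0  1 
>  A   A  B 
   B   C  B 
 * C   C  C 
(> = start, * = accepting)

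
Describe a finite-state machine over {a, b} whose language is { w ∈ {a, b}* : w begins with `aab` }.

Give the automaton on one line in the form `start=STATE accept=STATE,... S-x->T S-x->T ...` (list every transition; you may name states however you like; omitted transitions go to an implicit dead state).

start=s0 accept=s3 s0-a->s1 s0-b->s4 s1-a->s2 s1-b->s4 s2-a->s4 s2-b->s3 s3-a->s3 s3-b->s3 s4-a->s4 s4-b->s4

Check the first 3 symbols one by one: s0 through s2 record how many have matched `aab` so far; any wrong symbol goes to the dead state s4. After all 3 match we enter the accepting sink s3.
A 5-state machine:
        a   b  
>  s0   s1  s4 
   s1   s2  s4 
   s2   s4  s3 
 * s3   s3  s3 
   s4   s4  s4 
(> = start, * = accepting)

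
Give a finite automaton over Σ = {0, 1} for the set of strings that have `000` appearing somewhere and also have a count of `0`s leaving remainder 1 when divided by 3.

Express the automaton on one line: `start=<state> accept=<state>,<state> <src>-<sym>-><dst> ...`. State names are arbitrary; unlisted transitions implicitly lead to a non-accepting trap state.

start=A accept=H A-0->B A-1->A B-0->C B-1->D C-0->E C-1->F D-0->G D-1->D E-0->H E-1->E F-0->I F-1->F G-0->J G-1->F H-0->K H-1->H I-0->L I-1->A J-0->H J-1->A K-0->E K-1->K L-0->K L-1->D

Build one automaton per condition and run them in lockstep. One (4 states) tracks whether and how much of `000` has been seen; the other (3 states) tracks the count of `0`s modulo 3. Each combined state is a pair, one component from each; accept when both components accept.
A 12-state machine:
       0  1 
>  A   B  A 
   B   C  D 
   C   E  F 
   D   G  D 
   E   H  E 
   F   I  F 
   G   J  F 
 * H   K  H 
   I   L  A 
   J   H  A 
   K   E  K 
   L   K  D 
(> = start, * = accepting)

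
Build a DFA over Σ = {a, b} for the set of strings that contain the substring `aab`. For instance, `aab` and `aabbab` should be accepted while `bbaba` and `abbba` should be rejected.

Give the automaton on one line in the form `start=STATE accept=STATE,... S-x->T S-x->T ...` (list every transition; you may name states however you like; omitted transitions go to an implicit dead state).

start=q0 accept=q3 q0-a->q1 q0-b->q0 q1-a->q2 q1-b->q0 q2-a->q2 q2-b->q3 q3-a->q3 q3-b->q3

Track how much of `aab` has been matched so far: state q0 is no progress, q3 is the absorbing accept state reached once `aab` has occurred. Intermediate states record partial matches; on a mismatch, fall back to the longest reusable overlap.
With 4 states:
        a   b  
>  q0   q1  q0 
   q1   q2  q0 
   q2   q2  q3 
 * q3   q3  q3 
(> = start, * = accepting)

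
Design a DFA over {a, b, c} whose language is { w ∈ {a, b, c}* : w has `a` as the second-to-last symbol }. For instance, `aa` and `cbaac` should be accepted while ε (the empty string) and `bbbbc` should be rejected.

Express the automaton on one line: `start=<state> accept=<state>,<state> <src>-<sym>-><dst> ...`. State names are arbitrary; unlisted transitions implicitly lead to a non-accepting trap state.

start=q0 accept=q4,q5,q6 q0-a->q1 q0-b->q2 q0-c->q3 q1-a->q4 q1-b->q5 q1-c->q6 q2-a->q7 q2-b->q8 q2-c->q9 q3-a->q10 q3-b->q11 q3-c->q12 q4-a->q4 q4-b->q5 q4-c->q6 q5-a->q7 q5-b->q8 q5-c->q9 q6-a->q10 q6-b->q11 q6-c->q12 q7-a->q4 q7-b->q5 q7-c->q6 q8-a->q7 q8-b->q8 q8-c->q9 q9-a->q10 q9-b->q11 q9-c->q12 q10-a->q4 q10-b->q5 q10-c->q6 q11-a->q7 q11-b->q8 q11-c->q9 q12-a->q10 q12-b->q11 q12-c->q12

A DFA must remember the last 2 symbols (since which symbol is second-to-last isn't known until the input ends). Use one state per possible window of the last ≤2 symbols; accept from those whose window starts with `a`.
          a    b    c  
>  q0     q1   q2   q3 
   q1     q4   q5   q6 
   q2     q7   q8   q9 
   q3    q10  q11  q12 
 * q4     q4   q5   q6 
 * q5     q7   q8   q9 
 * q6    q10  q11  q12 
   q7     q4   q5   q6 
   q8     q7   q8   q9 
   q9    q10  q11  q12 
   q10    q4   q5   q6 
   q11    q7   q8   q9 
   q12   q10  q11  q12 
(> = start, * = accepting)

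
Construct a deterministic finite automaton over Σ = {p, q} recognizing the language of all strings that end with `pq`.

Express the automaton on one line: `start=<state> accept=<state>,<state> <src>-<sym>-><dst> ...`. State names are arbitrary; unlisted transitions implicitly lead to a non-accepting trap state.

start=A accept=C A-p->B A-q->A B-p->B B-q->C C-p->B C-q->A

Let each state record the length of the longest suffix of the input read so far that is also a prefix of `pq`. B means the last symbol is `p`; C means the last 2 symbols are `pq`. Accept only at C, where the string currently ends in `pq`.
A 3-state machine:
       p  q 
>  A   B  A 
   B   B  C 
 * C   B  A 
(> = start, * = accepting)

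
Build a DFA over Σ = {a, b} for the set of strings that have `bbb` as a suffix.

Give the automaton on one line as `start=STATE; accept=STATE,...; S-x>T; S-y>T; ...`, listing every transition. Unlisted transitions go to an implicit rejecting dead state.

Let each state record the length of the longest suffix of the input read so far that is also a prefix of `bbb`. q1 means the last symbol is `b`; q2 means the last 2 symbols are `bb`; q3 means the last 3 symbols are `bbb`. Accept only at q3, where the string currently ends in `bbb`.
4 states suffice.
        a   b  
>  q0   q0  q1 
   q1   q0  q2 
   q2   q0  q3 
 * q3   q0  q3 
(> = start, * = accepting)

start=q0; accept=q3; q0-a>q0; q0-b>q1; q1-a>q0; q1-b>q2; q2-a>q0; q2-b>q3; q3-a>q0; q3-b>q3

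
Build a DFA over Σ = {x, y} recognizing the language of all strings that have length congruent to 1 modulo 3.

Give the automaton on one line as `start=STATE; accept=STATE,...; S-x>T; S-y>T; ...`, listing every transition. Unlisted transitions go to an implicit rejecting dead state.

start=A; accept=B; A-x>B; A-y>B; B-x>C; B-y>C; C-x>A; C-y>A

Count input length modulo 3: every symbol advances one step around the cycle A → B → C → A. Accept at B.
3 states suffice.
       x  y 
>  A   B  B 
 * B   C  C 
   C   A  A 
(> = start, * = accepting)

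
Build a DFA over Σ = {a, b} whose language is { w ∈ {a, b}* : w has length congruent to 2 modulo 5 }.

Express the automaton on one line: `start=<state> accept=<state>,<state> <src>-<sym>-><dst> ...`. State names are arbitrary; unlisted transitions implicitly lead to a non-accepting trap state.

Only the length mod 5 matters, so use a 5-cycle: from any state, every input symbol moves to the next state, wrapping q4 back to q0. Mark q2 accepting.
5 states suffice.
        a   b  
>  q0   q1  q1 
   q1   q2  q2 
 * q2   q3  q3 
   q3   q4  q4 
   q4   q0  q0 
(> = start, * = accepting)

start=q0 accept=q2 q0-a->q1 q0-b->q1 q1-a->q2 q1-b->q2 q2-a->q3 q2-b->q3 q3-a->q4 q3-b->q4 q4-a->q0 q4-b->q0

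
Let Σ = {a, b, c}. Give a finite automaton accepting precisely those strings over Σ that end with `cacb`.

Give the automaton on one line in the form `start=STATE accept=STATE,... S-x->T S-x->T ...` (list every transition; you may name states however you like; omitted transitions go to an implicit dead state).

Remember how much of `cacb` the current input suffix matches. State q0 means no match yet; q1 means the last symbol is `c`; q2 means the last 2 symbols are `ca`; q3 means the last 3 symbols are `cac`; q4 means the last 4 symbols are `cacb`. Only q4 accepts. On a mismatch, fall back to the longest proper suffix that is still a prefix of `cacb`.
5 states suffice.
        a   b   c  
>  q0   q0  q0  q1 
   q1   q2  q0  q1 
   q2   q0  q0  q3 
   q3   q2  q4  q1 
 * q4   q0  q0  q1 
(> = start, * = accepting)

start=q0 accept=q4 q0-a->q0 q0-b->q0 q0-c->q1 q1-a->q2 q1-b->q0 q1-c->q1 q2-a->q0 q2-b->q0 q2-c->q3 q3-a->q2 q3-b->q4 q3-c->q1 q4-a->q0 q4-b->q0 q4-c->q1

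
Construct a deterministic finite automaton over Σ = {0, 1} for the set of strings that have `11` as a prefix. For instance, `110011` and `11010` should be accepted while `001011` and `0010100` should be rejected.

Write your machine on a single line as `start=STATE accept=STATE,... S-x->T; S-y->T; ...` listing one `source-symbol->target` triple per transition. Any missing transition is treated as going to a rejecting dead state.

Walk along `11` while the input agrees: from s0 take `1` to s1, and so on. Any deviation drops to the rejecting sink s3. Once s2 is reached the prefix is confirmed and every continuation is accepted.
        0   1  
>  s0   s3  s1 
   s1   s3  s2 
 * s2   s2  s2 
   s3   s3  s3 
(> = start, * = accepting)

start=s0; accept=s2; s0-0->s3; s0-1->s1; s1-0->s3; s1-1->s2; s2-0->s2; s2-1->s2; s3-0->s3; s3-1->s3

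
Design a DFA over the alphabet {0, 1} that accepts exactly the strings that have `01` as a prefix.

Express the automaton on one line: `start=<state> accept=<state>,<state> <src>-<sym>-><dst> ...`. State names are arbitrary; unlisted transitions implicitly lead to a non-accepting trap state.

Check the first 2 symbols one by one: q0 through q1 record how many have matched `01` so far; any wrong symbol goes to the dead state q3. After all 2 match we enter the accepting sink q2.
        0   1  
>  q0   q1  q3 
   q1   q3  q2 
 * q2   q2  q2 
   q3   q3  q3 
(> = start, * = accepting)

start=q0 accept=q2 q0-0->q1 q0-1->q3 q1-0->q3 q1-1->q2 q2-0->q2 q2-1->q2 q3-0->q3 q3-1->q3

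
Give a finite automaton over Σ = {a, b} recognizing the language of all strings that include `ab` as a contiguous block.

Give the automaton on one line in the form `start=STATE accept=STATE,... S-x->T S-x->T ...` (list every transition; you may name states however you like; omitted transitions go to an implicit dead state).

Track how much of `ab` has been matched so far: state s0 is no progress, s2 is the absorbing accept state reached once `ab` has occurred. Intermediate states record partial matches; on a mismatch, fall back to the longest reusable overlap.
3 states suffice.
        a   b  
>  s0   s1  s0 
   s1   s1  s2 
 * s2   s2  s2 
(> = start, * = accepting)

start=s0 accept=s2 s0-a->s1 s0-b->s0 s1-a->s1 s1-b->s2 s2-a->s2 s2-b->s2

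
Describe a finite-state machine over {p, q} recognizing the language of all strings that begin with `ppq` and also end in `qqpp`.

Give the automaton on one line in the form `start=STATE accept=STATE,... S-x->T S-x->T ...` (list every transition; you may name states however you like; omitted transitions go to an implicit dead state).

Handle the two conditions separately and then intersect. The first has 5 states tracking whether the input so far still matches the prefix `ppq`; the second has 5 states tracking how much of the suffix `qqpp` has currently been matched. A product state is a pair (one from each), accepting exactly when both do.
13 states suffice.
          p    q  
>  s0     s1   s2 
   s1     s3   s2 
   s2     s4   s5 
   s3     s4   s6 
   s4     s4   s2 
   s5     s7   s5 
   s6     s8   s9 
   s7    s10   s2 
   s8     s8   s6 
   s9    s11   s9 
   s10    s4   s2 
   s11   s12   s6 
 * s12    s8   s6 
(> = start, * = accepting)

start=s0 accept=s12 s0-p->s1 s0-q->s2 s1-p->s3 s1-q->s2 s2-p->s4 s2-q->s5 s3-p->s4 s3-q->s6 s4-p->s4 s4-q->s2 s5-p->s7 s5-q->s5 s6-p->s8 s6-q->s9 s7-p->s10 s7-q->s2 s8-p->s8 s8-q->s6 s9-p->s11 s9-q->s9 s10-p->s4 s10-q->s2 s11-p->s12 s11-q->s6 s12-p->s8 s12-q->s6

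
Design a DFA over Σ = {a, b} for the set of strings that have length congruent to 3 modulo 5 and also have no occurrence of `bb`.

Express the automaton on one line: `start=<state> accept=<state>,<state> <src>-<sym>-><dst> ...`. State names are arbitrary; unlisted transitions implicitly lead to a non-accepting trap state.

start=q0 accept=q6,q7 q0-a->q1 q0-b->q2 q1-a->q3 q1-b->q4 q2-a->q3 q2-b->q5 q3-a->q6 q3-b->q7 q4-a->q6 q4-b->q5 q5-a->q5 q5-b->q5 q6-a->q8 q6-b->q9 q7-a->q8 q7-b->q5 q8-a->q0 q8-b->q10 q9-a->q0 q9-b->q5 q10-a->q1 q10-b->q5

Run two small machines in parallel and take their product. One (5 states) tracks the input length modulo 5; the other (3 states) tracks partial matches of the forbidden pattern `bb`. Each combined state is a pair, one component from each; accept when both components accept. After merging equivalent states the machine shrinks.
With 11 states:
          a    b  
>  q0     q1   q2 
   q1     q3   q4 
   q2     q3   q5 
   q3     q6   q7 
   q4     q6   q5 
   q5     q5   q5 
 * q6     q8   q9 
 * q7     q8   q5 
   q8     q0  q10 
   q9     q0   q5 
   q10    q1   q5 
(> = start, * = accepting)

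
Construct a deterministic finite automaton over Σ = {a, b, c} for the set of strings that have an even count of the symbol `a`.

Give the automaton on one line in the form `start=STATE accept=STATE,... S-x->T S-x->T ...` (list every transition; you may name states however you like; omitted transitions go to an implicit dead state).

The only thing that matters is how many `a`s have appeared, reduced mod 2. Use one state per residue: s0 for 0, …, s1 for 1. Reading `a` moves to the next residue; anything else stays put. s0 is accepting.
        a   b   c  
>* s0   s1  s0  s0 
   s1   s0  s1  s1 
(> = start, * = accepting)

start=s0 accept=s0 s0-a->s1 s0-b->s0 s0-c->s0 s1-a->s0 s1-b->s1 s1-c->s1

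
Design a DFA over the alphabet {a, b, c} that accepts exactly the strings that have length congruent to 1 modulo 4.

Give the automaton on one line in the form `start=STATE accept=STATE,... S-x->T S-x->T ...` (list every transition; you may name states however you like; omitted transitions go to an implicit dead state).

Only the length mod 4 matters, so use a 4-cycle: from any state, every input symbol moves to the next state, wrapping q3 back to q0. Mark q1 accepting.
4 states suffice.
        a   b   c  
>  q0   q1  q1  q1 
 * q1   q2  q2  q2 
   q2   q3  q3  q3 
   q3   q0  q0  q0 
(> = start, * = accepting)

start=q0 accept=q1 q0-a->q1 q0-b->q1 q0-c->q1 q1-a->q2 q1-b->q2 q1-c->q2 q2-a->q3 q2-b->q3 q2-c->q3 q3-a->q0 q3-b->q0 q3-c->q0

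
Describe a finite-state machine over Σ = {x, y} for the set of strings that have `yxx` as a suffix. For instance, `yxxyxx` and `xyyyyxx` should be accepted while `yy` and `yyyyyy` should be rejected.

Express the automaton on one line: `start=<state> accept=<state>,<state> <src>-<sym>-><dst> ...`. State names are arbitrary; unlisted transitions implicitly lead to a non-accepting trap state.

Let each state record the length of the longest suffix of the input read so far that is also a prefix of `yxx`. B means the last symbol is `y`; C means the last 2 symbols are `yx`; D means the last 3 symbols are `yxx`. Accept only at D, where the string currently ends in `yxx`.
4 states suffice.
       x  y 
>  A   A  B 
   B   C  B 
   C   D  B 
 * D   A  B 
(> = start, * = accepting)

start=A accept=D A-x->A A-y->B B-x->C B-y->B C-x->D C-y->B D-x->A D-y->B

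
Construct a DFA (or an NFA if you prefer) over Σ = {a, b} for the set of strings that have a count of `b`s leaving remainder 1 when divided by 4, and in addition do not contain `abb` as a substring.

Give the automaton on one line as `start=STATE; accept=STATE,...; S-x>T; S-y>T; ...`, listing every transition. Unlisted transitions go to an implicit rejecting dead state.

start=S0; accept=S2,S3,S4; S0-a>S1; S0-b>S2; S1-a>S1; S1-b>S3; S2-a>S4; S2-b>S5; S3-a>S4; S3-b>S6; S4-a>S4; S4-b>S7; S5-a>S8; S5-b>S9; S6-a>S6; S6-b>S6; S7-a>S8; S7-b>S6; S8-a>S8; S8-b>S10; S9-a>S11; S9-b>S0; S10-a>S11; S10-b>S6; S11-a>S11; S11-b>S12; S12-a>S1; S12-b>S6

Build one automaton per condition and run them in lockstep. One (4 states) tracks the count of `b`s modulo 4; the other (4 states) tracks partial matches of the forbidden pattern `abb`. Each combined state is a pair, one component from each; accept when both components accept. After merging equivalent states the machine shrinks.
A 13-state machine:
          a    b  
>  S0     S1   S2 
   S1     S1   S3 
 * S2     S4   S5 
 * S3     S4   S6 
 * S4     S4   S7 
   S5     S8   S9 
   S6     S6   S6 
   S7     S8   S6 
   S8     S8  S10 
   S9    S11   S0 
   S10   S11   S6 
   S11   S11  S12 
   S12    S1   S6 
(> = start, * = accepting)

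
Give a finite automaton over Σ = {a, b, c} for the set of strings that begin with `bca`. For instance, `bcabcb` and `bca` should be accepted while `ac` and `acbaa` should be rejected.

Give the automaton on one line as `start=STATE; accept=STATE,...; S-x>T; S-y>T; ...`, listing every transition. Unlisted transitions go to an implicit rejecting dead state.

start=s0; accept=s3; s0-a>s4; s0-b>s1; s0-c>s4; s1-a>s4; s1-b>s4; s1-c>s2; s2-a>s3; s2-b>s4; s2-c>s4; s3-a>s3; s3-b>s3; s3-c>s3; s4-a>s4; s4-b>s4; s4-c>s4

Check the first 3 symbols one by one: s0 through s2 record how many have matched `bca` so far; any wrong symbol goes to the dead state s4. After all 3 match we enter the accepting sink s3.
        a   b   c  
>  s0   s4  s1  s4 
   s1   s4  s4  s2 
   s2   s3  s4  s4 
 * s3   s3  s3  s3 
   s4   s4  s4  s4 
(> = start, * = accepting)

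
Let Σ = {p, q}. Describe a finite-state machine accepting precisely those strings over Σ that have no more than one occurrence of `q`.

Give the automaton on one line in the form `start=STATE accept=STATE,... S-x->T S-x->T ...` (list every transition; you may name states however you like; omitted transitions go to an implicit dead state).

Count `q`s, saturating at 2: state s0 means no `q` yet, s1 means one `q` seen, s2 means more than one. Each `q` increments (capped at s2); other symbols loop. Accept from {s0, s1}.
3 states suffice.
        p   q  
>* s0   s0  s1 
 * s1   s1  s2 
   s2   s2  s2 
(> = start, * = accepting)

start=s0 accept=s0,s1 s0-p->s0 s0-q->s1 s1-p->s1 s1-q->s2 s2-p->s2 s2-q->s2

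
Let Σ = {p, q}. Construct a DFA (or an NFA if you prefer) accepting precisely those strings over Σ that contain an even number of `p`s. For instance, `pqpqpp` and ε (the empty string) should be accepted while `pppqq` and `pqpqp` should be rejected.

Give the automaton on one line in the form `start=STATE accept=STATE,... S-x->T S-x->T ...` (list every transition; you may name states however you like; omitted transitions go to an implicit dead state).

Keep the running count of `p`s modulo 2: each `p` advances along the cycle s0 → s1 → s0 while other symbols loop. Accept at s0.
        p   q  
>* s0   s1  s0 
   s1   s0  s1 
(> = start, * = accepting)

start=s0 accept=s0 s0-p->s1 s0-q->s0 s1-p->s0 s1-q->s1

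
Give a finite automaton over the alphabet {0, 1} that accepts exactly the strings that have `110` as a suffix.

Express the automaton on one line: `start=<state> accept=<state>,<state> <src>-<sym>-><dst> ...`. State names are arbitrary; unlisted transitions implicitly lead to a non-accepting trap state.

Remember how much of `110` the current input suffix matches. State A means no match yet; B means the last symbol is `1`; C means the last 2 symbols are `11`; D means the last 3 symbols are `110`. Only D accepts. On a mismatch, fall back to the longest proper suffix that is still a prefix of `110`.
A 4-state machine:
       0  1 
>  A   A  B 
   B   A  C 
   C   D  C 
 * D   A  B 
(> = start, * = accepting)

start=A accept=D A-0->A A-1->B B-0->A B-1->C C-0->D C-1->C D-0->A D-1->B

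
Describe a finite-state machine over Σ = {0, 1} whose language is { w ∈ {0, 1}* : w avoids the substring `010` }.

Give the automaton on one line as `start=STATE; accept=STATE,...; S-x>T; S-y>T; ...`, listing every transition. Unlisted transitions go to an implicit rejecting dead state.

start=S0; accept=S0,S1,S2; S0-0>S1; S0-1>S0; S1-0>S1; S1-1>S2; S2-0>S3; S2-1>S0; S3-0>S3; S3-1>S3

Track partial matches of the forbidden pattern `010`. State S3 is a dead state reached once `010` has occurred; every other state accepts. S0 means no part of `010` is currently matched.
A 4-state machine:
        0   1  
>* S0   S1  S0 
 * S1   S1  S2 
 * S2   S3  S0 
   S3   S3  S3 
(> = start, * = accepting)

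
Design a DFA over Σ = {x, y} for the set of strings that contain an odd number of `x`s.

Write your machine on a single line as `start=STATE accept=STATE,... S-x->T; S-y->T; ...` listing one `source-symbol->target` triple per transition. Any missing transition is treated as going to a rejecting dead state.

start=q0; accept=q1; q0-x->q1; q0-y->q0; q1-x->q0; q1-y->q1

The only thing that matters is how many `x`s have appeared, reduced mod 2. Use one state per residue: q0 for 0, …, q1 for 1. Reading `x` moves to the next residue; anything else stays put. q1 is accepting.
With 2 states:
        x   y  
>  q0   q1  q0 
 * q1   q0  q1 
(> = start, * = accepting)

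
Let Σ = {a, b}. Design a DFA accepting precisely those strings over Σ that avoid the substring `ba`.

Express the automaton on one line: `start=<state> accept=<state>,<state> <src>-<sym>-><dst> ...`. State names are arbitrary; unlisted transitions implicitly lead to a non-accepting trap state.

Track partial matches of the forbidden pattern `ba`. State s2 is a dead state reached once `ba` has occurred; every other state accepts. s0 means no part of `ba` is currently matched.
A 3-state machine:
        a   b  
>* s0   s0  s1 
 * s1   s2  s1 
   s2   s2  s2 
(> = start, * = accepting)

start=s0 accept=s0,s1 s0-a->s0 s0-b->s1 s1-a->s2 s1-b->s1 s2-a->s2 s2-b->s2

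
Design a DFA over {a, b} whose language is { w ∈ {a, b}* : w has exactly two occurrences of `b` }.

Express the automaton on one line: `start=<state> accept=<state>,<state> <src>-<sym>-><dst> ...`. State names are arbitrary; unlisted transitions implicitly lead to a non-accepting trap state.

Only the number of `b`s matters, and only up to 3. Make a chain S0 → S1 → S2 → S3 advanced by each `b` (with S3 absorbing); every other symbol self-loops. The accepting set is {S2}.
        a   b  
>  S0   S0  S1 
   S1   S1  S2 
 * S2   S2  S3 
   S3   S3  S3 
(> = start, * = accepting)

start=S0 accept=S2 S0-a->S0 S0-b->S1 S1-a->S1 S1-b->S2 S2-a->S2 S2-b->S3 S3-a->S3 S3-b->S3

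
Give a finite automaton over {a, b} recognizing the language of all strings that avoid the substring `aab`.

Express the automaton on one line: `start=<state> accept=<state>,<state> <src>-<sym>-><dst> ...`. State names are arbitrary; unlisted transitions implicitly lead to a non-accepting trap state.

start=s0 accept=s0,s1,s2 s0-a->s1 s0-b->s0 s1-a->s2 s1-b->s0 s2-a->s2 s2-b->s3 s3-a->s3 s3-b->s3

Track partial matches of the forbidden pattern `aab`. State s3 is a dead state reached once `aab` has occurred; every other state accepts. s0 means no part of `aab` is currently matched.
With 4 states:
        a   b  
>* s0   s1  s0 
 * s1   s2  s0 
 * s2   s2  s3 
   s3   s3  s3 
(> = start, * = accepting)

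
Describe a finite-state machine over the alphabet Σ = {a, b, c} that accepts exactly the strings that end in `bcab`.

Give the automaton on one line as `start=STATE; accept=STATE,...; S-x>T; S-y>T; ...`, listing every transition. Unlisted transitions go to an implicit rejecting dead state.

Let each state record the length of the longest suffix of the input read so far that is also a prefix of `bcab`. q1 means the last symbol is `b`; q2 means the last 2 symbols are `bc`; q3 means the last 3 symbols are `bca`; q4 means the last 4 symbols are `bcab`. Accept only at q4, where the string currently ends in `bcab`.
5 states suffice.
        a   b   c  
>  q0   q0  q1  q0 
   q1   q0  q1  q2 
   q2   q3  q1  q0 
   q3   q0  q4  q0 
 * q4   q0  q1  q2 
(> = start, * = accepting)

start=q0; accept=q4; q0-a>q0; q0-b>q1; q0-c>q0; q1-a>q0; q1-b>q1; q1-c>q2; q2-a>q3; q2-b>q1; q2-c>q0; q3-a>q0; q3-b>q4; q3-c>q0; q4-a>q0; q4-b>q1; q4-c>q2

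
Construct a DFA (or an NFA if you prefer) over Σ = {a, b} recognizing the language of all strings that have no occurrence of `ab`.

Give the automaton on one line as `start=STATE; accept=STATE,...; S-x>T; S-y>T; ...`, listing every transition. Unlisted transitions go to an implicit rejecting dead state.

This is the complement of 'contains `ab`'. Use the same substring-matching states — q0 through q2 holding how much of `ab` has just been matched — but flip the accepting set: everything except the trap q2 accepts.
A 3-state machine:
        a   b  
>* q0   q1  q0 
 * q1   q1  q2 
   q2   q2  q2 
(> = start, * = accepting)

start=q0; accept=q0,q1; q0-a>q1; q0-b>q0; q1-a>q1; q1-b>q2; q2-a>q2; q2-b>q2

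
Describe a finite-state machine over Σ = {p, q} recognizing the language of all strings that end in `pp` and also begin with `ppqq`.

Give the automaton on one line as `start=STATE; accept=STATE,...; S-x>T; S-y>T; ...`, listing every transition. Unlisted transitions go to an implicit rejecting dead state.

start=s0; accept=s9; s0-p>s1; s0-q>s2; s1-p>s3; s1-q>s2; s2-p>s4; s2-q>s2; s3-p>s5; s3-q>s6; s4-p>s5; s4-q>s2; s5-p>s5; s5-q>s2; s6-p>s4; s6-q>s7; s7-p>s8; s7-q>s7; s8-p>s9; s8-q>s7; s9-p>s9; s9-q>s7

Run two small machines in parallel and take their product. One (3 states) tracks how much of the suffix `pp` has currently been matched; the other (6 states) tracks whether the input so far still matches the prefix `ppqq`. Each combined state is a pair, one component from each; accept when both components accept.
        p   q  
>  s0   s1  s2 
   s1   s3  s2 
   s2   s4  s2 
   s3   s5  s6 
   s4   s5  s2 
   s5   s5  s2 
   s6   s4  s7 
   s7   s8  s7 
   s8   s9  s7 
 * s9   s9  s7 
(> = start, * = accepting)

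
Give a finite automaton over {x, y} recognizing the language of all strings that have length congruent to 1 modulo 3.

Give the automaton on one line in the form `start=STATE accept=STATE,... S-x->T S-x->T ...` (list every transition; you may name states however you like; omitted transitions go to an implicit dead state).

start=S0 accept=S1 S0-x->S1 S0-y->S1 S1-x->S2 S1-y->S2 S2-x->S0 S2-y->S0

Count input length modulo 3: every symbol advances one step around the cycle S0 → S1 → S2 → S0. Accept at S1.
        x   y  
>  S0   S1  S1 
 * S1   S2  S2 
   S2   S0  S0 
(> = start, * = accepting)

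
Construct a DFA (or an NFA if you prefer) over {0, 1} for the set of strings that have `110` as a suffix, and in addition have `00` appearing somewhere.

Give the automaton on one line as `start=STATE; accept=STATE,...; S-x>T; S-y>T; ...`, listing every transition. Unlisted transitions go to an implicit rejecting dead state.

Run two small machines in parallel and take their product. One (4 states) tracks how much of the suffix `110` has currently been matched; the other (3 states) tracks whether and how much of `00` has been seen. Each combined state is a pair, one component from each; accept when both components accept.
9 states suffice.
       0  1 
>  A   B  C 
   B   D  C 
   C   B  E 
   D   D  F 
   E   G  E 
   F   D  H 
   G   D  C 
   H   I  H 
 * I   D  F 
(> = start, * = accepting)

start=A; accept=I; A-0>B; A-1>C; B-0>D; B-1>C; C-0>B; C-1>E; D-0>D; D-1>F; E-0>G; E-1>E; F-0>D; F-1>H; G-0>D; G-1>C; H-0>I; H-1>H; I-0>D; I-1>F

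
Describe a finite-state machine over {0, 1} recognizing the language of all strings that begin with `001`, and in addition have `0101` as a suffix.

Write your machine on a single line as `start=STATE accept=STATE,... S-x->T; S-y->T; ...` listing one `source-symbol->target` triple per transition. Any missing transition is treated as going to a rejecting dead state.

Run two small machines in parallel and take their product. The first has 5 states tracking whether the input so far still matches the prefix `001`; the second has 5 states tracking how much of the suffix `0101` has currently been matched. A product state is a pair (one from each), accepting exactly when both do.
A 13-state machine:
          0    1  
>  S0     S1   S2 
   S1     S3   S4 
   S2     S5   S2 
   S3     S5   S6 
   S4     S7   S2 
   S5     S5   S4 
   S6     S8   S9 
   S7     S5  S10 
   S8    S11  S12 
   S9    S11   S9 
   S10    S7   S2 
   S11   S11   S6 
 * S12    S8   S9 
(> = start, * = accepting)

start=S0; accept=S12; S0-0->S1; S0-1->S2; S1-0->S3; S1-1->S4; S2-0->S5; S2-1->S2; S3-0->S5; S3-1->S6; S4-0->S7; S4-1->S2; S5-0->S5; S5-1->S4; S6-0->S8; S6-1->S9; S7-0->S5; S7-1->S10; S8-0->S11; S8-1->S12; S9-0->S11; S9-1->S9; S10-0->S7; S10-1->S2; S11-0->S11; S11-1->S6; S12-0->S8; S12-1->S9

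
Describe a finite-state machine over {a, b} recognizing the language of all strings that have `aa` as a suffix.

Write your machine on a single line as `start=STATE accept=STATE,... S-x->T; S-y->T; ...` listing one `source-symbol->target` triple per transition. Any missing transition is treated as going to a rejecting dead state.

start=q0; accept=q2; q0-a->q1; q0-b->q0; q1-a->q2; q1-b->q0; q2-a->q2; q2-b->q0

Remember how much of `aa` the current input suffix matches. State q0 means no match yet; q1 means the last symbol is `a`; q2 means the last 2 symbols are `aa`. Only q2 accepts. On a mismatch, fall back to the longest proper suffix that is still a prefix of `aa`.
A 3-state machine:
        a   b  
>  q0   q1  q0 
   q1   q2  q0 
 * q2   q2  q0 
(> = start, * = accepting)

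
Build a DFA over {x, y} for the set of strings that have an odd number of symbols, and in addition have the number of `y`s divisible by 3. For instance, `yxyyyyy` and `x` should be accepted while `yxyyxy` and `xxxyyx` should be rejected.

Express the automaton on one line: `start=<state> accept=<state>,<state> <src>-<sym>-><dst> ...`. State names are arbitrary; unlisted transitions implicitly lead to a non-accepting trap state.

start=A accept=B A-x->B A-y->C B-x->A B-y->D C-x->D C-y->E D-x->C D-y->F E-x->F E-y->B F-x->E F-y->A

Build one automaton per condition and run them in lockstep. One (2 states) tracks the input length modulo 2; the other (3 states) tracks the count of `y`s modulo 3. Each combined state is a pair, one component from each; accept when both components accept.
A 6-state machine:
       x  y 
>  A   B  C 
 * B   A  D 
   C   D  E 
   D   C  F 
   E   F  B 
   F   E  A 
(> = start, * = accepting)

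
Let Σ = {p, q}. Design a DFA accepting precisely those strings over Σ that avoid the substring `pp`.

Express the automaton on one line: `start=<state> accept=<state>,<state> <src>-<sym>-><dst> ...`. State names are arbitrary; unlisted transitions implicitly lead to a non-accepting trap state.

start=s0 accept=s0,s1 s0-p->s1 s0-q->s0 s1-p->s2 s1-q->s0 s2-p->s2 s2-q->s2

Track partial matches of the forbidden pattern `pp`. State s2 is a dead state reached once `pp` has occurred; every other state accepts. s0 means no part of `pp` is currently matched.
With 3 states:
        p   q  
>* s0   s1  s0 
 * s1   s2  s0 
   s2   s2  s2 
(> = start, * = accepting)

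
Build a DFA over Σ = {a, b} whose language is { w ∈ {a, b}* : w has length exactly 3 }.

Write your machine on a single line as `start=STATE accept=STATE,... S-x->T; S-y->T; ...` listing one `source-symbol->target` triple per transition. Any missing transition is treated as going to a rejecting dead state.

start=q0; accept=q3; q0-a->q1; q0-b->q1; q1-a->q2; q1-b->q2; q2-a->q3; q2-b->q3; q3-a->q4; q3-b->q4; q4-a->q4; q4-b->q4

We only need to distinguish lengths 0, 1, …, 3, and '>3'. Chain q0 → q1 → q2 → q3 → q4 on every symbol, with q4 looping. Accepting states: {q3}.
A 5-state machine:
        a   b  
>  q0   q1  q1 
   q1   q2  q2 
   q2   q3  q3 
 * q3   q4  q4 
   q4   q4  q4 
(> = start, * = accepting)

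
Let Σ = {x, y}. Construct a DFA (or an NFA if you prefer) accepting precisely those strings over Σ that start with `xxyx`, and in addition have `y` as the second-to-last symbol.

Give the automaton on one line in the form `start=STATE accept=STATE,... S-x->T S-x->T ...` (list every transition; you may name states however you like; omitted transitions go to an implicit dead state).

start=s0 accept=s9,s12 s0-x->s1 s0-y->s2 s1-x->s3 s1-y->s4 s2-x->s5 s2-y->s6 s3-x->s7 s3-y->s8 s4-x->s5 s4-y->s6 s5-x->s7 s5-y->s4 s6-x->s5 s6-y->s6 s7-x->s7 s7-y->s4 s8-x->s9 s8-y->s6 s9-x->s10 s9-y->s11 s10-x->s10 s10-y->s11 s11-x->s9 s11-y->s12 s12-x->s9 s12-y->s12

Build one automaton per condition and run them in lockstep. One (6 states) tracks whether the input so far still matches the prefix `xxyx`; the other (7 states) tracks the last 2 symbols read. Each combined state is a pair, one component from each; accept when both components accept.
With 13 states:
          x    y  
>  s0     s1   s2 
   s1     s3   s4 
   s2     s5   s6 
   s3     s7   s8 
   s4     s5   s6 
   s5     s7   s4 
   s6     s5   s6 
   s7     s7   s4 
   s8     s9   s6 
 * s9    s10  s11 
   s10   s10  s11 
   s11    s9  s12 
 * s12    s9  s12 
(> = start, * = accepting)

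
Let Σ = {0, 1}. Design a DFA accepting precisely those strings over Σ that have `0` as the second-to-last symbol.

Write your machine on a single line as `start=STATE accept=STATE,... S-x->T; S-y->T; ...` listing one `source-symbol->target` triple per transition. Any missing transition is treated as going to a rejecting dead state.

Because acceptance depends on a position counted from the end, the machine has to buffer the most recent 2 symbols. Make each state the string of the last up-to-2 symbols read; on input `x` shift the window left and append `x`. Accept when the buffered window has length 2 and begins with `0`.
        0   1  
>  q0   q1  q2 
   q1   q3  q4 
   q2   q5  q6 
 * q3   q3  q4 
 * q4   q5  q6 
   q5   q3  q4 
   q6   q5  q6 
(> = start, * = accepting)

start=q0; accept=q3,q4; q0-0->q1; q0-1->q2; q1-0->q3; q1-1->q4; q2-0->q5; q2-1->q6; q3-0->q3; q3-1->q4; q4-0->q5; q4-1->q6; q5-0->q3; q5-1->q4; q6-0->q5; q6-1->q6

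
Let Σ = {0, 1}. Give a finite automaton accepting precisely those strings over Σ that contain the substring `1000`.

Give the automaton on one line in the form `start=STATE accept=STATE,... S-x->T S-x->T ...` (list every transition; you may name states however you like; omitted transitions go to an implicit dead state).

start=A accept=E A-0->A A-1->B B-0->C B-1->B C-0->D C-1->B D-0->E D-1->B E-0->E E-1->E

States A..D record the length of the longest prefix of `1000` that matches the current input suffix. Reaching E means `1000` has been seen, and we stay there forever. Accept from E.
5 states suffice.
       0  1 
>  A   A  B 
   B   C  B 
   C   D  B 
   D   E  B 
 * E   E  E 
(> = start, * = accepting)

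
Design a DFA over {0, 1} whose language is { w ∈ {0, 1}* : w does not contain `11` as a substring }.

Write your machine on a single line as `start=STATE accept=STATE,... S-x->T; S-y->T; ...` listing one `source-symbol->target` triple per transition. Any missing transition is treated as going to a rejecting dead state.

start=q0; accept=q0,q1; q0-0->q0; q0-1->q1; q1-0->q0; q1-1->q2; q2-0->q2; q2-1->q2

Track partial matches of the forbidden pattern `11`. State q2 is a dead state reached once `11` has occurred; every other state accepts. q0 means no part of `11` is currently matched.
With 3 states:
        0   1  
>* q0   q0  q1 
 * q1   q0  q2 
   q2   q2  q2 
(> = start, * = accepting)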